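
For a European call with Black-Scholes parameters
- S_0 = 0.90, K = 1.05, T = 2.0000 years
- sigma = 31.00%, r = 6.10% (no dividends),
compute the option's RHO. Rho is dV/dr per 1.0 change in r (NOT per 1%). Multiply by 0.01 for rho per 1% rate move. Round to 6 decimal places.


Answer: Rho = 0.715526

Derivation:
d1 = 0.1458677353; d2 = -0.2925384690
phi(d1) = 0.3947205506; exp(-qT) = 1.0000000000; exp(-rT) = 0.8851483685
N(d2) = 0.3849374758
Rho = K*T*exp(-rT)*N(d2) = 1.0500 * 2.0000 * 0.8851483685 * 0.3849374758 = 0.715526


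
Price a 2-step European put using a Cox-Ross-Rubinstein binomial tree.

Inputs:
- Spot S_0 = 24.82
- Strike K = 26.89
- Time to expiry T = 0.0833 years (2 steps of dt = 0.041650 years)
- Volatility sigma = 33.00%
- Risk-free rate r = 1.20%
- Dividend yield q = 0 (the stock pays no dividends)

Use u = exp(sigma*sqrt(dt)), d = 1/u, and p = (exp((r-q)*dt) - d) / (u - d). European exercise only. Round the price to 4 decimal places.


dt = T/N = 0.041650
u = exp(sigma*sqrt(dt)) = 1.069667; d = 1/u = 0.934870
p = (exp((r-q)*dt) - d) / (u - d) = 0.486878
Discount per step: exp(-r*dt) = 0.999500
Stock lattice S(k, i) with i counting down-moves:
  k=0: S(0,0) = 24.8200
  k=1: S(1,0) = 26.5491; S(1,1) = 23.2035
  k=2: S(2,0) = 28.3987; S(2,1) = 24.8200; S(2,2) = 21.6922
Terminal payoffs V(N, i) = max(K - S_T, 0):
  V(2,0) = 0.000000; V(2,1) = 2.070000; V(2,2) = 5.197756
Backward induction: V(k, i) = exp(-r*dt) * [p * V(k+1, i) + (1-p) * V(k+1, i+1)].
  V(1,0) = exp(-r*dt) * [p*0.000000 + (1-p)*2.070000] = 1.061631
  V(1,1) = exp(-r*dt) * [p*2.070000 + (1-p)*5.197756] = 3.673083
  V(0,0) = exp(-r*dt) * [p*1.061631 + (1-p)*3.673083] = 2.400424

Answer: Price = V(0,0) = 2.4004


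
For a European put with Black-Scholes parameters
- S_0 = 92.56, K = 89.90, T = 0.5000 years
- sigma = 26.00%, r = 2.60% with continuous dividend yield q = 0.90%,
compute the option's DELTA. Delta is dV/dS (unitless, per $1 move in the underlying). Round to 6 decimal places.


d1 = 0.2967626067; d2 = 0.1129148435
phi(d1) = 0.3817564056; exp(-qT) = 0.9955101098; exp(-rT) = 0.9870841350
N(-d1) = 0.3833238778
Delta = -exp(-qT) * N(-d1) = -0.9955101098 * 0.3833238778 = -0.381603

Answer: Delta = -0.381603


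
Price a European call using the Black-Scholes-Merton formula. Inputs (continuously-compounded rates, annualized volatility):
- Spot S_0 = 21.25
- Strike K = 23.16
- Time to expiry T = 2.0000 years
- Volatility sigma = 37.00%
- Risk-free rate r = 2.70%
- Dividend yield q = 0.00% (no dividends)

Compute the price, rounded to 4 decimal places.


Answer: Price = 4.1192

Derivation:
d1 = (ln(S/K) + (r - q + 0.5*sigma^2) * T) / (sigma * sqrt(T)) = 0.20034101
d2 = d1 - sigma * sqrt(T) = -0.32291800
exp(-rT) = 0.94743211; exp(-qT) = 1.00000000
C = S_0 * exp(-qT) * N(d1) - K * exp(-rT) * N(d2)
N(d1) = 0.57939306; N(d2) = 0.37337867
C = 21.2500 * 1.00000000 * 0.57939306 - 23.1600 * 0.94743211 * 0.37337867 = 4.1192


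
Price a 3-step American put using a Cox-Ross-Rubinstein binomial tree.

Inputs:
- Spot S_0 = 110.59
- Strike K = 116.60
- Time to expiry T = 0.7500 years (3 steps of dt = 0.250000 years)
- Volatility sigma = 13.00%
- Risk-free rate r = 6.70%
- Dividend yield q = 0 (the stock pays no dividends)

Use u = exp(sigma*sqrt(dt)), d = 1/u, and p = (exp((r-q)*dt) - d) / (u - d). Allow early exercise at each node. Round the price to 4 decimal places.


dt = T/N = 0.250000
u = exp(sigma*sqrt(dt)) = 1.067159; d = 1/u = 0.937067
p = (exp((r-q)*dt) - d) / (u - d) = 0.613596
Discount per step: exp(-r*dt) = 0.983390
Stock lattice S(k, i) with i counting down-moves:
  k=0: S(0,0) = 110.5900
  k=1: S(1,0) = 118.0171; S(1,1) = 103.6303
  k=2: S(2,0) = 125.9430; S(2,1) = 110.5900; S(2,2) = 97.1086
  k=3: S(3,0) = 134.4012; S(3,1) = 118.0171; S(3,2) = 103.6303; S(3,3) = 90.9973
Terminal payoffs V(N, i) = max(K - S_T, 0):
  V(3,0) = 0.000000; V(3,1) = 0.000000; V(3,2) = 12.969709; V(3,3) = 25.602715
Backward induction: V(k, i) = exp(-r*dt) * [p * V(k+1, i) + (1-p) * V(k+1, i+1)]; then take max(V_cont, immediate exercise) for American.
  V(2,0) = exp(-r*dt) * [p*0.000000 + (1-p)*0.000000] = 0.000000; exercise = 0.000000; V(2,0) = max -> 0.000000
  V(2,1) = exp(-r*dt) * [p*0.000000 + (1-p)*12.969709] = 4.928309; exercise = 6.010000; V(2,1) = max -> 6.010000
  V(2,2) = exp(-r*dt) * [p*12.969709 + (1-p)*25.602715] = 17.554642; exercise = 19.491426; V(2,2) = max -> 19.491426
  V(1,0) = exp(-r*dt) * [p*0.000000 + (1-p)*6.010000] = 2.283716; exercise = 0.000000; V(1,0) = max -> 2.283716
  V(1,1) = exp(-r*dt) * [p*6.010000 + (1-p)*19.491426] = 11.032925; exercise = 12.969709; V(1,1) = max -> 12.969709
  V(0,0) = exp(-r*dt) * [p*2.283716 + (1-p)*12.969709] = 6.306311; exercise = 6.010000; V(0,0) = max -> 6.306311

Answer: Price = V(0,0) = 6.3063


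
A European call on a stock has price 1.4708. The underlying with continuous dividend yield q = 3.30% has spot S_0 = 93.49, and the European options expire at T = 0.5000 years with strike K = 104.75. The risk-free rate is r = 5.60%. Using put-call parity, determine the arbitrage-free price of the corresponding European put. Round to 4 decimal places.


Put-call parity: C - P = S_0 * exp(-qT) - K * exp(-rT).
S_0 * exp(-qT) = 93.4900 * 0.98363538 = 91.96007162
K * exp(-rT) = 104.7500 * 0.97238837 = 101.85768142
P = C - S*exp(-qT) + K*exp(-rT)
P = 1.4708 - 91.96007162 + 101.85768142 = 11.3684

Answer: Put price = 11.3684


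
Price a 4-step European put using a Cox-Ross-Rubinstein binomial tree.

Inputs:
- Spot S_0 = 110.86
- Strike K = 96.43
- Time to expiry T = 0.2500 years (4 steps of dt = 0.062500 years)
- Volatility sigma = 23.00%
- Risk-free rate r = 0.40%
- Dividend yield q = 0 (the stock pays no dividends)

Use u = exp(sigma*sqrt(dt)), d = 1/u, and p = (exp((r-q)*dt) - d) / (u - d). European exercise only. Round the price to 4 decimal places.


dt = T/N = 0.062500
u = exp(sigma*sqrt(dt)) = 1.059185; d = 1/u = 0.944122
p = (exp((r-q)*dt) - d) / (u - d) = 0.487802
Discount per step: exp(-r*dt) = 0.999750
Stock lattice S(k, i) with i counting down-moves:
  k=0: S(0,0) = 110.8600
  k=1: S(1,0) = 117.4213; S(1,1) = 104.6654
  k=2: S(2,0) = 124.3709; S(2,1) = 110.8600; S(2,2) = 98.8169
  k=3: S(3,0) = 131.7318; S(3,1) = 117.4213; S(3,2) = 104.6654; S(3,3) = 93.2952
  k=4: S(4,0) = 139.5284; S(4,1) = 124.3709; S(4,2) = 110.8600; S(4,3) = 98.8169; S(4,4) = 88.0820
Terminal payoffs V(N, i) = max(K - S_T, 0):
  V(4,0) = 0.000000; V(4,1) = 0.000000; V(4,2) = 0.000000; V(4,3) = 0.000000; V(4,4) = 8.348005
Backward induction: V(k, i) = exp(-r*dt) * [p * V(k+1, i) + (1-p) * V(k+1, i+1)].
  V(3,0) = exp(-r*dt) * [p*0.000000 + (1-p)*0.000000] = 0.000000
  V(3,1) = exp(-r*dt) * [p*0.000000 + (1-p)*0.000000] = 0.000000
  V(3,2) = exp(-r*dt) * [p*0.000000 + (1-p)*0.000000] = 0.000000
  V(3,3) = exp(-r*dt) * [p*0.000000 + (1-p)*8.348005] = 4.274763
  V(2,0) = exp(-r*dt) * [p*0.000000 + (1-p)*0.000000] = 0.000000
  V(2,1) = exp(-r*dt) * [p*0.000000 + (1-p)*0.000000] = 0.000000
  V(2,2) = exp(-r*dt) * [p*0.000000 + (1-p)*4.274763] = 2.188978
  V(1,0) = exp(-r*dt) * [p*0.000000 + (1-p)*0.000000] = 0.000000
  V(1,1) = exp(-r*dt) * [p*0.000000 + (1-p)*2.188978] = 1.120910
  V(0,0) = exp(-r*dt) * [p*0.000000 + (1-p)*1.120910] = 0.573984

Answer: Price = V(0,0) = 0.5740


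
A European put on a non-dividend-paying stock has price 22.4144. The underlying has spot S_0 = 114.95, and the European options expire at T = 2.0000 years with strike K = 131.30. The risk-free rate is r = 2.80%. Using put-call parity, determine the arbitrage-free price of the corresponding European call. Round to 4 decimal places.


Answer: Call price = 13.2151

Derivation:
Put-call parity: C - P = S_0 * exp(-qT) - K * exp(-rT).
S_0 * exp(-qT) = 114.9500 * 1.00000000 = 114.95000000
K * exp(-rT) = 131.3000 * 0.94553914 = 124.14928854
C = P + S*exp(-qT) - K*exp(-rT)
C = 22.4144 + 114.95000000 - 124.14928854 = 13.2151


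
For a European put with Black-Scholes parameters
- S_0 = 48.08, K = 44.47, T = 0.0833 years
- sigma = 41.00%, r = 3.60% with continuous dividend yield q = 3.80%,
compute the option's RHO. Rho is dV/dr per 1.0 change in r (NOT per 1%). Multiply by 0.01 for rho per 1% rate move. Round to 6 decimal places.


Answer: Rho = -1.014098

Derivation:
d1 = 0.7173498213; d2 = 0.5990166899
phi(d1) = 0.3084381579; exp(-qT) = 0.9968396046; exp(-rT) = 0.9970056919
N(-d2) = 0.2745808775
Rho = -K*T*exp(-rT)*N(-d2) = -44.4700 * 0.0833 * 0.9970056919 * 0.2745808775 = -1.014098


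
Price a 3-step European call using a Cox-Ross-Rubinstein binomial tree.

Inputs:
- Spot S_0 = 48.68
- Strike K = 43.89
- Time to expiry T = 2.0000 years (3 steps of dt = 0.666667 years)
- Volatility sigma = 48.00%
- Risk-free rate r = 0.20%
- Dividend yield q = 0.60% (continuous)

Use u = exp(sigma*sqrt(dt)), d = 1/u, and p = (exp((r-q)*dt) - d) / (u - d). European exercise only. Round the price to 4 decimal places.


Answer: Price = V(0,0) = 15.3276

Derivation:
dt = T/N = 0.666667
u = exp(sigma*sqrt(dt)) = 1.479817; d = 1/u = 0.675759
p = (exp((r-q)*dt) - d) / (u - d) = 0.399943
Discount per step: exp(-r*dt) = 0.998668
Stock lattice S(k, i) with i counting down-moves:
  k=0: S(0,0) = 48.6800
  k=1: S(1,0) = 72.0375; S(1,1) = 32.8960
  k=2: S(2,0) = 106.6023; S(2,1) = 48.6800; S(2,2) = 22.2298
  k=3: S(3,0) = 157.7519; S(3,1) = 72.0375; S(3,2) = 32.8960; S(3,3) = 15.0220
Terminal payoffs V(N, i) = max(S_T - K, 0):
  V(3,0) = 113.861868; V(3,1) = 28.147486; V(3,2) = 0.000000; V(3,3) = 0.000000
Backward induction: V(k, i) = exp(-r*dt) * [p * V(k+1, i) + (1-p) * V(k+1, i+1)].
  V(2,0) = exp(-r*dt) * [p*113.861868 + (1-p)*28.147486] = 62.345213
  V(2,1) = exp(-r*dt) * [p*28.147486 + (1-p)*0.000000] = 11.242404
  V(2,2) = exp(-r*dt) * [p*0.000000 + (1-p)*0.000000] = 0.000000
  V(1,0) = exp(-r*dt) * [p*62.345213 + (1-p)*11.242404] = 31.638427
  V(1,1) = exp(-r*dt) * [p*11.242404 + (1-p)*0.000000] = 4.490335
  V(0,0) = exp(-r*dt) * [p*31.638427 + (1-p)*4.490335] = 15.327587


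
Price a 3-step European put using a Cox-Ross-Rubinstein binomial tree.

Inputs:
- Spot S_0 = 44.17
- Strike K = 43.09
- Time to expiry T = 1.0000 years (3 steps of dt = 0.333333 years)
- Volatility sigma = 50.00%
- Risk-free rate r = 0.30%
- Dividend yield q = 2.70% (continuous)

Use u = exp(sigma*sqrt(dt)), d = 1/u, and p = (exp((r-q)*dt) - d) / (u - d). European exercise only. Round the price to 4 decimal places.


dt = T/N = 0.333333
u = exp(sigma*sqrt(dt)) = 1.334658; d = 1/u = 0.749256
p = (exp((r-q)*dt) - d) / (u - d) = 0.414717
Discount per step: exp(-r*dt) = 0.999000
Stock lattice S(k, i) with i counting down-moves:
  k=0: S(0,0) = 44.1700
  k=1: S(1,0) = 58.9518; S(1,1) = 33.0946
  k=2: S(2,0) = 78.6806; S(2,1) = 44.1700; S(2,2) = 24.7963
  k=3: S(3,0) = 105.0116; S(3,1) = 58.9518; S(3,2) = 33.0946; S(3,3) = 18.5788
Terminal payoffs V(N, i) = max(K - S_T, 0):
  V(3,0) = 0.000000; V(3,1) = 0.000000; V(3,2) = 9.995381; V(3,3) = 24.511213
Backward induction: V(k, i) = exp(-r*dt) * [p * V(k+1, i) + (1-p) * V(k+1, i+1)].
  V(2,0) = exp(-r*dt) * [p*0.000000 + (1-p)*0.000000] = 0.000000
  V(2,1) = exp(-r*dt) * [p*0.000000 + (1-p)*9.995381] = 5.844280
  V(2,2) = exp(-r*dt) * [p*9.995381 + (1-p)*24.511213] = 18.472770
  V(1,0) = exp(-r*dt) * [p*0.000000 + (1-p)*5.844280] = 3.417139
  V(1,1) = exp(-r*dt) * [p*5.844280 + (1-p)*18.472770] = 13.222292
  V(0,0) = exp(-r*dt) * [p*3.417139 + (1-p)*13.222292] = 9.146778

Answer: Price = V(0,0) = 9.1468


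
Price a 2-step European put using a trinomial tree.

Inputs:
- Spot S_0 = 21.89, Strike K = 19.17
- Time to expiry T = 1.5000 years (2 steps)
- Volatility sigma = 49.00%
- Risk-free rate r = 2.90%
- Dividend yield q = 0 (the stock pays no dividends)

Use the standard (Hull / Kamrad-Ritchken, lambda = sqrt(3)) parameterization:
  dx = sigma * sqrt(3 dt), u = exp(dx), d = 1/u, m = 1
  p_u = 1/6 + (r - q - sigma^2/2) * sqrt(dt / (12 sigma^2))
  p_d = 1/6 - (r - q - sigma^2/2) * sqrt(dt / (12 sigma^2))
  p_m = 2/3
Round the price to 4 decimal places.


Answer: Price = V(0,0) = 2.9746

Derivation:
dt = T/N = 0.750000; dx = sigma*sqrt(3*dt) = 0.735000
u = exp(dx) = 2.085482; d = 1/u = 0.479505
p_u = 0.120213, p_m = 0.666667, p_d = 0.213121
Discount per step: exp(-r*dt) = 0.978485
Stock lattice S(k, j) with j the centered position index:
  k=0: S(0,+0) = 21.8900
  k=1: S(1,-1) = 10.4964; S(1,+0) = 21.8900; S(1,+1) = 45.6512
  k=2: S(2,-2) = 5.0331; S(2,-1) = 10.4964; S(2,+0) = 21.8900; S(2,+1) = 45.6512; S(2,+2) = 95.2048
Terminal payoffs V(N, j) = max(K - S_T, 0):
  V(2,-2) = 14.136931; V(2,-1) = 8.673626; V(2,+0) = 0.000000; V(2,+1) = 0.000000; V(2,+2) = 0.000000
Backward induction: V(k, j) = exp(-r*dt) * [p_u * V(k+1, j+1) + p_m * V(k+1, j) + p_d * V(k+1, j-1)]
  V(1,-1) = exp(-r*dt) * [p_u*0.000000 + p_m*8.673626 + p_d*14.136931] = 8.606058
  V(1,+0) = exp(-r*dt) * [p_u*0.000000 + p_m*0.000000 + p_d*8.673626] = 1.808758
  V(1,+1) = exp(-r*dt) * [p_u*0.000000 + p_m*0.000000 + p_d*0.000000] = 0.000000
  V(0,+0) = exp(-r*dt) * [p_u*0.000000 + p_m*1.808758 + p_d*8.606058] = 2.974563


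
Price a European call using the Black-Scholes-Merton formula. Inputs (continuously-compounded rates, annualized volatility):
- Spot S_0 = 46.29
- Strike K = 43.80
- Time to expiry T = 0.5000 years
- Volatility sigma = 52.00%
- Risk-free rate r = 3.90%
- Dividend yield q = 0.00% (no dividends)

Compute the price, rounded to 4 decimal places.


d1 = (ln(S/K) + (r - q + 0.5*sigma^2) * T) / (sigma * sqrt(T)) = 0.38725556
d2 = d1 - sigma * sqrt(T) = 0.01956004
exp(-rT) = 0.98068890; exp(-qT) = 1.00000000
C = S_0 * exp(-qT) * N(d1) - K * exp(-rT) * N(d2)
N(d1) = 0.65071649; N(d2) = 0.50780283
C = 46.2900 * 1.00000000 * 0.65071649 - 43.8000 * 0.98068890 * 0.50780283 = 8.3094

Answer: Price = 8.3094


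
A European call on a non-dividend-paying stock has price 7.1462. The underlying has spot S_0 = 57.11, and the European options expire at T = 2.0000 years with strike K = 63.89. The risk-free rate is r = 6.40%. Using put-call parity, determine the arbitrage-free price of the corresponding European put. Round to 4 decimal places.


Put-call parity: C - P = S_0 * exp(-qT) - K * exp(-rT).
S_0 * exp(-qT) = 57.1100 * 1.00000000 = 57.11000000
K * exp(-rT) = 63.8900 * 0.87985338 = 56.21383239
P = C - S*exp(-qT) + K*exp(-rT)
P = 7.1462 - 57.11000000 + 56.21383239 = 6.2500

Answer: Put price = 6.2500


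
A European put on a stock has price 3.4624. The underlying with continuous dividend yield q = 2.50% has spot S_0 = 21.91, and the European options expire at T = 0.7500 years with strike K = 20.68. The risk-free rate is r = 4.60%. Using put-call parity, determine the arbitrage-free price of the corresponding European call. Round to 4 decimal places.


Put-call parity: C - P = S_0 * exp(-qT) - K * exp(-rT).
S_0 * exp(-qT) = 21.9100 * 0.98142469 = 21.50301491
K * exp(-rT) = 20.6800 * 0.96608834 = 19.97870686
C = P + S*exp(-qT) - K*exp(-rT)
C = 3.4624 + 21.50301491 - 19.97870686 = 4.9867

Answer: Call price = 4.9867


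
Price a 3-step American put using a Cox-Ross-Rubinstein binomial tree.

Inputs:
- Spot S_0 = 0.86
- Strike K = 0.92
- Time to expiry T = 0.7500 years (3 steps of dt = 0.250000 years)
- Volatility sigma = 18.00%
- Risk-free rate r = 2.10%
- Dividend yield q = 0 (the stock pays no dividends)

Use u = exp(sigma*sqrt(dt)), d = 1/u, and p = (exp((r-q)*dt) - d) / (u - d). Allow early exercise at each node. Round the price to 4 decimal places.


dt = T/N = 0.250000
u = exp(sigma*sqrt(dt)) = 1.094174; d = 1/u = 0.913931
p = (exp((r-q)*dt) - d) / (u - d) = 0.506719
Discount per step: exp(-r*dt) = 0.994764
Stock lattice S(k, i) with i counting down-moves:
  k=0: S(0,0) = 0.8600
  k=1: S(1,0) = 0.9410; S(1,1) = 0.7860
  k=2: S(2,0) = 1.0296; S(2,1) = 0.8600; S(2,2) = 0.7183
  k=3: S(3,0) = 1.1266; S(3,1) = 0.9410; S(3,2) = 0.7860; S(3,3) = 0.6565
Terminal payoffs V(N, i) = max(K - S_T, 0):
  V(3,0) = 0.000000; V(3,1) = 0.000000; V(3,2) = 0.134019; V(3,3) = 0.263494
Backward induction: V(k, i) = exp(-r*dt) * [p * V(k+1, i) + (1-p) * V(k+1, i+1)]; then take max(V_cont, immediate exercise) for American.
  V(2,0) = exp(-r*dt) * [p*0.000000 + (1-p)*0.000000] = 0.000000; exercise = 0.000000; V(2,0) = max -> 0.000000
  V(2,1) = exp(-r*dt) * [p*0.000000 + (1-p)*0.134019] = 0.065763; exercise = 0.060000; V(2,1) = max -> 0.065763
  V(2,2) = exp(-r*dt) * [p*0.134019 + (1-p)*0.263494] = 0.196850; exercise = 0.201668; V(2,2) = max -> 0.201668
  V(1,0) = exp(-r*dt) * [p*0.000000 + (1-p)*0.065763] = 0.032270; exercise = 0.000000; V(1,0) = max -> 0.032270
  V(1,1) = exp(-r*dt) * [p*0.065763 + (1-p)*0.201668] = 0.132107; exercise = 0.134019; V(1,1) = max -> 0.134019
  V(0,0) = exp(-r*dt) * [p*0.032270 + (1-p)*0.134019] = 0.082029; exercise = 0.060000; V(0,0) = max -> 0.082029

Answer: Price = V(0,0) = 0.0820


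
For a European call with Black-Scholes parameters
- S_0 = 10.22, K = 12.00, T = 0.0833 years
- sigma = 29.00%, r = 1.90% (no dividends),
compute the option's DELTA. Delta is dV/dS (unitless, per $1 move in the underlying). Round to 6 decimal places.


d1 = -1.8575433148; d2 = -1.9412423590
phi(d1) = 0.0710641622; exp(-qT) = 1.0000000000; exp(-rT) = 0.9984185518
N(d1) = 0.0316169473
Delta = exp(-qT) * N(d1) = 1.0000000000 * 0.0316169473 = 0.031617

Answer: Delta = 0.031617


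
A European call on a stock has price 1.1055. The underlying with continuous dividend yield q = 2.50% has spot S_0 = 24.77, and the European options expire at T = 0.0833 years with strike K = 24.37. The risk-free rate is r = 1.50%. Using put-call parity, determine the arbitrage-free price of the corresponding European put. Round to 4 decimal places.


Put-call parity: C - P = S_0 * exp(-qT) - K * exp(-rT).
S_0 * exp(-qT) = 24.7700 * 0.99791967 = 24.71847015
K * exp(-rT) = 24.3700 * 0.99875128 = 24.33956870
P = C - S*exp(-qT) + K*exp(-rT)
P = 1.1055 - 24.71847015 + 24.33956870 = 0.7266

Answer: Put price = 0.7266


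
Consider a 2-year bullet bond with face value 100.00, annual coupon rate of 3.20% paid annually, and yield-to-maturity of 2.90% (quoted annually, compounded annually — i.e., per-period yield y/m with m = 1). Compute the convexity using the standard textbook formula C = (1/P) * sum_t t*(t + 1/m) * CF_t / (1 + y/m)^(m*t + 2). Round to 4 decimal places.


Coupon per period c = face * coupon_rate / m = 3.200000
Periods per year m = 1; per-period yield y/m = 0.029000
Number of cashflows N = 2
Cashflows (t years, CF_t, discount factor 1/(1+y/m)^(m*t), PV):
  t = 1.0000: CF_t = 3.200000, DF = 0.971817, PV = 3.109815
  t = 2.0000: CF_t = 103.200000, DF = 0.944429, PV = 97.465058
Price P = sum_t PV_t = 100.574874
Convexity numerator sum_t t*(t + 1/m) * CF_t / (1+y/m)^(m*t + 2):
  t = 1.0000: term = 5.873999
  t = 2.0000: term = 552.292885
Convexity = (1/P) * sum = 558.166884 / 100.574874 = 5.549765

Answer: Convexity = 5.5498


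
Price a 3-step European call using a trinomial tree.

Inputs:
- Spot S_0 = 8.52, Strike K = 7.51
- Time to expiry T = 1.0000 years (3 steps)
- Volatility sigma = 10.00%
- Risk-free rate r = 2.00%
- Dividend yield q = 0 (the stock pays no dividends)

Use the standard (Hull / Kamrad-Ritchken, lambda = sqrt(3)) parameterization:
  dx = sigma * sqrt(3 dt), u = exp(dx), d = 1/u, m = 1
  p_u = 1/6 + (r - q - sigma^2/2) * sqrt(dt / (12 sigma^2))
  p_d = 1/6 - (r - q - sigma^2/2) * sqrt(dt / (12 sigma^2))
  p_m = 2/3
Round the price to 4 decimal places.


dt = T/N = 0.333333; dx = sigma*sqrt(3*dt) = 0.100000
u = exp(dx) = 1.105171; d = 1/u = 0.904837
p_u = 0.191667, p_m = 0.666667, p_d = 0.141667
Discount per step: exp(-r*dt) = 0.993356
Stock lattice S(k, j) with j the centered position index:
  k=0: S(0,+0) = 8.5200
  k=1: S(1,-1) = 7.7092; S(1,+0) = 8.5200; S(1,+1) = 9.4161
  k=2: S(2,-2) = 6.9756; S(2,-1) = 7.7092; S(2,+0) = 8.5200; S(2,+1) = 9.4161; S(2,+2) = 10.4064
  k=3: S(3,-3) = 6.3118; S(3,-2) = 6.9756; S(3,-1) = 7.7092; S(3,+0) = 8.5200; S(3,+1) = 9.4161; S(3,+2) = 10.4064; S(3,+3) = 11.5008
Terminal payoffs V(N, j) = max(S_T - K, 0):
  V(3,-3) = 0.000000; V(3,-2) = 0.000000; V(3,-1) = 0.199215; V(3,+0) = 1.010000; V(3,+1) = 1.906056; V(3,+2) = 2.896351; V(3,+3) = 3.990797
Backward induction: V(k, j) = exp(-r*dt) * [p_u * V(k+1, j+1) + p_m * V(k+1, j) + p_d * V(k+1, j-1)]
  V(2,-2) = exp(-r*dt) * [p_u*0.199215 + p_m*0.000000 + p_d*0.000000] = 0.037929
  V(2,-1) = exp(-r*dt) * [p_u*1.010000 + p_m*0.199215 + p_d*0.000000] = 0.324224
  V(2,+0) = exp(-r*dt) * [p_u*1.906056 + p_m*1.010000 + p_d*0.199215] = 1.059794
  V(2,+1) = exp(-r*dt) * [p_u*2.896351 + p_m*1.906056 + p_d*1.010000] = 1.955839
  V(2,+2) = exp(-r*dt) * [p_u*3.990797 + p_m*2.896351 + p_d*1.906056] = 2.946122
  V(1,-1) = exp(-r*dt) * [p_u*1.059794 + p_m*0.324224 + p_d*0.037929] = 0.421829
  V(1,+0) = exp(-r*dt) * [p_u*1.955839 + p_m*1.059794 + p_d*0.324224] = 1.119840
  V(1,+1) = exp(-r*dt) * [p_u*2.946122 + p_m*1.955839 + p_d*1.059794] = 2.005290
  V(0,+0) = exp(-r*dt) * [p_u*2.005290 + p_m*1.119840 + p_d*0.421829] = 1.182755

Answer: Price = V(0,0) = 1.1828


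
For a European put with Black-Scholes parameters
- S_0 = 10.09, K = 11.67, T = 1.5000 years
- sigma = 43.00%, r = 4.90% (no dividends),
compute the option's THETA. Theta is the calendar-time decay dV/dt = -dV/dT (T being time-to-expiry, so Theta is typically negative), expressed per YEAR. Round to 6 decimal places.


d1 = 0.1266488507; d2 = -0.3999914440
phi(d1) = 0.3957555727; exp(-qT) = 1.0000000000; exp(-rT) = 0.9291361458
Theta = -S*exp(-qT)*phi(d1)*sigma/(2*sqrt(T)) + r*K*exp(-rT)*N(-d2) - q*S*exp(-qT)*N(-d1)
N(-d1) = 0.4496091655; N(-d2) = 0.6554185907; sqrt(T) = 1.2247448714
Term 1 = -10.0900 * 1.0000000000 * 0.3957555727 * 0.4300 / (2 * 1.2247448714) = -0.7009887297
Term 2 = 0.0490 * 11.6700 * 0.9291361458 * 0.6554185907 = 0.3482290896
Term 3 = 0 (no dividend yield, q = 0)
Theta = -0.7009887297 + (0.3482290896) + (0.0000000000) = -0.352760

Answer: Theta = -0.352760


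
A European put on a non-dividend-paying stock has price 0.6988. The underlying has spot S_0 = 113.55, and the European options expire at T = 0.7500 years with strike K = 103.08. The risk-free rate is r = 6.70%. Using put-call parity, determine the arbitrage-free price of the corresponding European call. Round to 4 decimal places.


Put-call parity: C - P = S_0 * exp(-qT) - K * exp(-rT).
S_0 * exp(-qT) = 113.5500 * 1.00000000 = 113.55000000
K * exp(-rT) = 103.0800 * 0.95099165 = 98.02821896
C = P + S*exp(-qT) - K*exp(-rT)
C = 0.6988 + 113.55000000 - 98.02821896 = 16.2206

Answer: Call price = 16.2206


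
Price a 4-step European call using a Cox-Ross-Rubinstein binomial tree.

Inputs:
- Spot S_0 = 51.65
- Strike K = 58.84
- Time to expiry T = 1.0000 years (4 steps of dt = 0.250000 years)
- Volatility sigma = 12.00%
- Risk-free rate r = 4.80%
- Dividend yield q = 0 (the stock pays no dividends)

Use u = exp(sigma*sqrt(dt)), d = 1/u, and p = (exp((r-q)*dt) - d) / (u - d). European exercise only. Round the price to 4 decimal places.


dt = T/N = 0.250000
u = exp(sigma*sqrt(dt)) = 1.061837; d = 1/u = 0.941765
p = (exp((r-q)*dt) - d) / (u - d) = 0.585547
Discount per step: exp(-r*dt) = 0.988072
Stock lattice S(k, i) with i counting down-moves:
  k=0: S(0,0) = 51.6500
  k=1: S(1,0) = 54.8439; S(1,1) = 48.6421
  k=2: S(2,0) = 58.2352; S(2,1) = 51.6500; S(2,2) = 45.8094
  k=3: S(3,0) = 61.8363; S(3,1) = 54.8439; S(3,2) = 48.6421; S(3,3) = 43.1417
  k=4: S(4,0) = 65.6600; S(4,1) = 58.2352; S(4,2) = 51.6500; S(4,3) = 45.8094; S(4,4) = 40.6293
Terminal payoffs V(N, i) = max(S_T - K, 0):
  V(4,0) = 6.820019; V(4,1) = 0.000000; V(4,2) = 0.000000; V(4,3) = 0.000000; V(4,4) = 0.000000
Backward induction: V(k, i) = exp(-r*dt) * [p * V(k+1, i) + (1-p) * V(k+1, i+1)].
  V(3,0) = exp(-r*dt) * [p*6.820019 + (1-p)*0.000000] = 3.945804
  V(3,1) = exp(-r*dt) * [p*0.000000 + (1-p)*0.000000] = 0.000000
  V(3,2) = exp(-r*dt) * [p*0.000000 + (1-p)*0.000000] = 0.000000
  V(3,3) = exp(-r*dt) * [p*0.000000 + (1-p)*0.000000] = 0.000000
  V(2,0) = exp(-r*dt) * [p*3.945804 + (1-p)*0.000000] = 2.282892
  V(2,1) = exp(-r*dt) * [p*0.000000 + (1-p)*0.000000] = 0.000000
  V(2,2) = exp(-r*dt) * [p*0.000000 + (1-p)*0.000000] = 0.000000
  V(1,0) = exp(-r*dt) * [p*2.282892 + (1-p)*0.000000] = 1.320795
  V(1,1) = exp(-r*dt) * [p*0.000000 + (1-p)*0.000000] = 0.000000
  V(0,0) = exp(-r*dt) * [p*1.320795 + (1-p)*0.000000] = 0.764162

Answer: Price = V(0,0) = 0.7642


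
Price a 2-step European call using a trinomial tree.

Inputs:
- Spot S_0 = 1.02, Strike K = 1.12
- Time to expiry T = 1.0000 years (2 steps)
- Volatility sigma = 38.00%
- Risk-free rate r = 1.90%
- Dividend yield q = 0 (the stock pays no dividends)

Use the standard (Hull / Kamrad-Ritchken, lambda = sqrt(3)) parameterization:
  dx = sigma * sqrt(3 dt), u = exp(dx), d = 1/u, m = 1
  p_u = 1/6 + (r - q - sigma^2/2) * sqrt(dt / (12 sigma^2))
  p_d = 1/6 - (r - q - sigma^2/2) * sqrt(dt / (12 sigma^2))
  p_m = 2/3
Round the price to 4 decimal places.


Answer: Price = V(0,0) = 0.1186

Derivation:
dt = T/N = 0.500000; dx = sigma*sqrt(3*dt) = 0.465403
u = exp(dx) = 1.592656; d = 1/u = 0.627882
p_u = 0.138089, p_m = 0.666667, p_d = 0.195244
Discount per step: exp(-r*dt) = 0.990545
Stock lattice S(k, j) with j the centered position index:
  k=0: S(0,+0) = 1.0200
  k=1: S(1,-1) = 0.6404; S(1,+0) = 1.0200; S(1,+1) = 1.6245
  k=2: S(2,-2) = 0.4021; S(2,-1) = 0.6404; S(2,+0) = 1.0200; S(2,+1) = 1.6245; S(2,+2) = 2.5873
Terminal payoffs V(N, j) = max(S_T - K, 0):
  V(2,-2) = 0.000000; V(2,-1) = 0.000000; V(2,+0) = 0.000000; V(2,+1) = 0.504509; V(2,+2) = 1.467284
Backward induction: V(k, j) = exp(-r*dt) * [p_u * V(k+1, j+1) + p_m * V(k+1, j) + p_d * V(k+1, j-1)]
  V(1,-1) = exp(-r*dt) * [p_u*0.000000 + p_m*0.000000 + p_d*0.000000] = 0.000000
  V(1,+0) = exp(-r*dt) * [p_u*0.504509 + p_m*0.000000 + p_d*0.000000] = 0.069009
  V(1,+1) = exp(-r*dt) * [p_u*1.467284 + p_m*0.504509 + p_d*0.000000] = 0.533860
  V(0,+0) = exp(-r*dt) * [p_u*0.533860 + p_m*0.069009 + p_d*0.000000] = 0.118594


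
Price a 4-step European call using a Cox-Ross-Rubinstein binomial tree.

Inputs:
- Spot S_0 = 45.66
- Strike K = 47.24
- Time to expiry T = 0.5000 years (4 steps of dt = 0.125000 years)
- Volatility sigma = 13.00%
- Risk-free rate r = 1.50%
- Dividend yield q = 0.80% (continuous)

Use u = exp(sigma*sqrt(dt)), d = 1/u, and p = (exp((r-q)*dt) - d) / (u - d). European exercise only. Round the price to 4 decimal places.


Answer: Price = V(0,0) = 1.1595

Derivation:
dt = T/N = 0.125000
u = exp(sigma*sqrt(dt)) = 1.047035; d = 1/u = 0.955078
p = (exp((r-q)*dt) - d) / (u - d) = 0.498031
Discount per step: exp(-r*dt) = 0.998127
Stock lattice S(k, i) with i counting down-moves:
  k=0: S(0,0) = 45.6600
  k=1: S(1,0) = 47.8076; S(1,1) = 43.6089
  k=2: S(2,0) = 50.0562; S(2,1) = 45.6600; S(2,2) = 41.6499
  k=3: S(3,0) = 52.4106; S(3,1) = 47.8076; S(3,2) = 43.6089; S(3,3) = 39.7789
  k=4: S(4,0) = 54.8757; S(4,1) = 50.0562; S(4,2) = 45.6600; S(4,3) = 41.6499; S(4,4) = 37.9920
Terminal payoffs V(N, i) = max(S_T - K, 0):
  V(4,0) = 7.635688; V(4,1) = 2.816207; V(4,2) = 0.000000; V(4,3) = 0.000000; V(4,4) = 0.000000
Backward induction: V(k, i) = exp(-r*dt) * [p * V(k+1, i) + (1-p) * V(k+1, i+1)].
  V(3,0) = exp(-r*dt) * [p*7.635688 + (1-p)*2.816207] = 5.206687
  V(3,1) = exp(-r*dt) * [p*2.816207 + (1-p)*0.000000] = 1.399932
  V(3,2) = exp(-r*dt) * [p*0.000000 + (1-p)*0.000000] = 0.000000
  V(3,3) = exp(-r*dt) * [p*0.000000 + (1-p)*0.000000] = 0.000000
  V(2,0) = exp(-r*dt) * [p*5.206687 + (1-p)*1.399932] = 3.289640
  V(2,1) = exp(-r*dt) * [p*1.399932 + (1-p)*0.000000] = 0.695903
  V(2,2) = exp(-r*dt) * [p*0.000000 + (1-p)*0.000000] = 0.000000
  V(1,0) = exp(-r*dt) * [p*3.289640 + (1-p)*0.695903] = 1.983942
  V(1,1) = exp(-r*dt) * [p*0.695903 + (1-p)*0.000000] = 0.345932
  V(0,0) = exp(-r*dt) * [p*1.983942 + (1-p)*0.345932] = 1.159536


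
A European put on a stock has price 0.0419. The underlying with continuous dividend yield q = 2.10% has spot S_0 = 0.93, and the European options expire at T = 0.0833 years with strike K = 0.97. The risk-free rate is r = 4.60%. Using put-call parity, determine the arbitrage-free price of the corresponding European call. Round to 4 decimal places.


Put-call parity: C - P = S_0 * exp(-qT) - K * exp(-rT).
S_0 * exp(-qT) = 0.9300 * 0.99825223 = 0.92837457
K * exp(-rT) = 0.9700 * 0.99617553 = 0.96629027
C = P + S*exp(-qT) - K*exp(-rT)
C = 0.0419 + 0.92837457 - 0.96629027 = 0.0040

Answer: Call price = 0.0040


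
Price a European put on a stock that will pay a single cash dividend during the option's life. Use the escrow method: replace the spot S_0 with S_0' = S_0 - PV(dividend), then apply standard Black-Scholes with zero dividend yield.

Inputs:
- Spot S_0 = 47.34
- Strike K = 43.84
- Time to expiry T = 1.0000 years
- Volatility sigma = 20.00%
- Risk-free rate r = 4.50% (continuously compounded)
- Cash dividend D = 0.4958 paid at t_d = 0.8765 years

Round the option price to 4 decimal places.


PV(D) = D * exp(-r * t_d) = 0.4958 * 0.96132523 = 0.47662505
S_0' = S_0 - PV(D) = 47.3400 - 0.47662505 = 46.86337495
d1 = (ln(S_0'/K) + (r + sigma^2/2)*T) / (sigma*sqrt(T)) = 0.65844905
d2 = d1 - sigma*sqrt(T) = 0.45844905
exp(-rT) = 0.95599748
N(-d1) = 0.25512481; N(-d2) = 0.32331493
P = K * exp(-rT) * N(-d2) - S_0' * N(-d1) = 43.8400 * 0.95599748 * 0.32331493 - 46.86337495 * 0.25512481 = 1.5944

Answer: Price = 1.5944


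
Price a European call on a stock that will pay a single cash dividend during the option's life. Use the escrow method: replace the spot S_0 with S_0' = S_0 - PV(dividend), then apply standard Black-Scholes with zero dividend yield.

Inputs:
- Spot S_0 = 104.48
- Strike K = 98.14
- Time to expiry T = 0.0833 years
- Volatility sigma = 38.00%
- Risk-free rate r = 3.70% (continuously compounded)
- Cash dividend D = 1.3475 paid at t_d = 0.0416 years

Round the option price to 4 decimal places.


PV(D) = D * exp(-r * t_d) = 1.3475 * 0.99846198 = 1.34542752
S_0' = S_0 - PV(D) = 104.4800 - 1.34542752 = 103.13457248
d1 = (ln(S_0'/K) + (r + sigma^2/2)*T) / (sigma*sqrt(T)) = 0.53554778
d2 = d1 - sigma*sqrt(T) = 0.42587317
exp(-rT) = 0.99692264
N(d1) = 0.70386444; N(d2) = 0.66489987
C = S_0' * N(d1) - K * exp(-rT) * N(d2) = 103.13457248 * 0.70386444 - 98.1400 * 0.99692264 * 0.66489987 = 7.5403

Answer: Price = 7.5403


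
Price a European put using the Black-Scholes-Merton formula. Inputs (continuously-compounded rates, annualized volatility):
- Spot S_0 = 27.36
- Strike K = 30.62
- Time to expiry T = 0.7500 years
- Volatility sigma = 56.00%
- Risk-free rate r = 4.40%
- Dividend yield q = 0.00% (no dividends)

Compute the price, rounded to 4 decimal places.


Answer: Price = 6.6640

Derivation:
d1 = (ln(S/K) + (r - q + 0.5*sigma^2) * T) / (sigma * sqrt(T)) = 0.07841386
d2 = d1 - sigma * sqrt(T) = -0.40656036
exp(-rT) = 0.96753856; exp(-qT) = 1.00000000
P = K * exp(-rT) * N(-d2) - S_0 * exp(-qT) * N(-d1)
N(-d1) = 0.46874942; N(-d2) = 0.65783454
P = 30.6200 * 0.96753856 * 0.65783454 - 27.3600 * 1.00000000 * 0.46874942 = 6.6640


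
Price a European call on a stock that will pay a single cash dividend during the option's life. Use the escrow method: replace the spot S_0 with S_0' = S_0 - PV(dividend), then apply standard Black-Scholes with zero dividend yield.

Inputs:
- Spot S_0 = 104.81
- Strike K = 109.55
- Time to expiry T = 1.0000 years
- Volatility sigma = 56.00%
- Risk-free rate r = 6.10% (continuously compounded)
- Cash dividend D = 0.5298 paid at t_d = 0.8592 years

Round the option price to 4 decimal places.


PV(D) = D * exp(-r * t_d) = 0.5298 * 0.94893858 = 0.50274766
S_0' = S_0 - PV(D) = 104.8100 - 0.50274766 = 104.30725234
d1 = (ln(S_0'/K) + (r + sigma^2/2)*T) / (sigma*sqrt(T)) = 0.30135683
d2 = d1 - sigma*sqrt(T) = -0.25864317
exp(-rT) = 0.94082324
N(d1) = 0.61842880; N(d2) = 0.39795529
C = S_0' * N(d1) - K * exp(-rT) * N(d2) = 104.30725234 * 0.61842880 - 109.5500 * 0.94082324 * 0.39795529 = 23.4905

Answer: Price = 23.4905


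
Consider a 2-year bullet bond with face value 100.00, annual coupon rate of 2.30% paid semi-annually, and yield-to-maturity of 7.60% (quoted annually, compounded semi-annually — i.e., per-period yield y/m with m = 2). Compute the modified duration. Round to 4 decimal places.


Answer: Modified duration = 1.8922

Derivation:
Coupon per period c = face * coupon_rate / m = 1.150000
Periods per year m = 2; per-period yield y/m = 0.038000
Number of cashflows N = 4
Cashflows (t years, CF_t, discount factor 1/(1+y/m)^(m*t), PV):
  t = 0.5000: CF_t = 1.150000, DF = 0.963391, PV = 1.107900
  t = 1.0000: CF_t = 1.150000, DF = 0.928122, PV = 1.067341
  t = 1.5000: CF_t = 1.150000, DF = 0.894145, PV = 1.028267
  t = 2.0000: CF_t = 101.150000, DF = 0.861411, PV = 87.131757
Price P = sum_t PV_t = 90.335265
First compute Macaulay numerator sum_t t * PV_t:
  t * PV_t at t = 0.5000: 0.553950
  t * PV_t at t = 1.0000: 1.067341
  t * PV_t at t = 1.5000: 1.542400
  t * PV_t at t = 2.0000: 174.263515
Macaulay duration D = 177.427205 / 90.335265 = 1.964097
Modified duration = D / (1 + y/m) = 1.964097 / (1 + 0.038000) = 1.892193


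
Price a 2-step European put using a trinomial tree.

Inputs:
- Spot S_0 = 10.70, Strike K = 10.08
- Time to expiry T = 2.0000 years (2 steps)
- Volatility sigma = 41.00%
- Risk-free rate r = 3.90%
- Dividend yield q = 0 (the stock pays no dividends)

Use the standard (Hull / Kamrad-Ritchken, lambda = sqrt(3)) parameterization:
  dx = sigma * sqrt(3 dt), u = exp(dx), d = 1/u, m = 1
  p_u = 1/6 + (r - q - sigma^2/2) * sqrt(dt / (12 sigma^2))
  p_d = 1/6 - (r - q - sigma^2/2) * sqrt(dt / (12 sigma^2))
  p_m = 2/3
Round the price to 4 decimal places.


Answer: Price = V(0,0) = 1.4522

Derivation:
dt = T/N = 1.000000; dx = sigma*sqrt(3*dt) = 0.710141
u = exp(dx) = 2.034278; d = 1/u = 0.491575
p_u = 0.134948, p_m = 0.666667, p_d = 0.198386
Discount per step: exp(-r*dt) = 0.961751
Stock lattice S(k, j) with j the centered position index:
  k=0: S(0,+0) = 10.7000
  k=1: S(1,-1) = 5.2599; S(1,+0) = 10.7000; S(1,+1) = 21.7668
  k=2: S(2,-2) = 2.5856; S(2,-1) = 5.2599; S(2,+0) = 10.7000; S(2,+1) = 21.7668; S(2,+2) = 44.2797
Terminal payoffs V(N, j) = max(K - S_T, 0):
  V(2,-2) = 7.494388; V(2,-1) = 4.820148; V(2,+0) = 0.000000; V(2,+1) = 0.000000; V(2,+2) = 0.000000
Backward induction: V(k, j) = exp(-r*dt) * [p_u * V(k+1, j+1) + p_m * V(k+1, j) + p_d * V(k+1, j-1)]
  V(1,-1) = exp(-r*dt) * [p_u*0.000000 + p_m*4.820148 + p_d*7.494388] = 4.520432
  V(1,+0) = exp(-r*dt) * [p_u*0.000000 + p_m*0.000000 + p_d*4.820148] = 0.919673
  V(1,+1) = exp(-r*dt) * [p_u*0.000000 + p_m*0.000000 + p_d*0.000000] = 0.000000
  V(0,+0) = exp(-r*dt) * [p_u*0.000000 + p_m*0.919673 + p_d*4.520432] = 1.452152


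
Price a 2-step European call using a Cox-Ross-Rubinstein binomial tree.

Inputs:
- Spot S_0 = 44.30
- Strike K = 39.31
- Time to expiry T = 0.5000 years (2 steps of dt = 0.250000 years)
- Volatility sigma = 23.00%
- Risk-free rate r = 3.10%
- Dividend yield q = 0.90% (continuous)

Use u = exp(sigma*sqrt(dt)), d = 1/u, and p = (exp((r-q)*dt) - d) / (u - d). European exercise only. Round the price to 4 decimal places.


Answer: Price = V(0,0) = 6.4274

Derivation:
dt = T/N = 0.250000
u = exp(sigma*sqrt(dt)) = 1.121873; d = 1/u = 0.891366
p = (exp((r-q)*dt) - d) / (u - d) = 0.495208
Discount per step: exp(-r*dt) = 0.992280
Stock lattice S(k, i) with i counting down-moves:
  k=0: S(0,0) = 44.3000
  k=1: S(1,0) = 49.6990; S(1,1) = 39.4875
  k=2: S(2,0) = 55.7560; S(2,1) = 44.3000; S(2,2) = 35.1978
Terminal payoffs V(N, i) = max(S_T - K, 0):
  V(2,0) = 16.445980; V(2,1) = 4.990000; V(2,2) = 0.000000
Backward induction: V(k, i) = exp(-r*dt) * [p * V(k+1, i) + (1-p) * V(k+1, i+1)].
  V(1,0) = exp(-r*dt) * [p*16.445980 + (1-p)*4.990000] = 10.580771
  V(1,1) = exp(-r*dt) * [p*4.990000 + (1-p)*0.000000] = 2.452010
  V(0,0) = exp(-r*dt) * [p*10.580771 + (1-p)*2.452010] = 6.427430


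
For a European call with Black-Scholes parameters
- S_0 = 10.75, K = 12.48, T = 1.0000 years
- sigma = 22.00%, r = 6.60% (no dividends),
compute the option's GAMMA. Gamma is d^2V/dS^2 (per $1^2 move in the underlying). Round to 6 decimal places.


Answer: Gamma = 0.162723

Derivation:
d1 = -0.2682800380; d2 = -0.4882800380
phi(d1) = 0.3848407669; exp(-qT) = 1.0000000000; exp(-rT) = 0.9361308643
Gamma = exp(-qT) * phi(d1) / (S * sigma * sqrt(T)) = 1.0000000000 * 0.3848407669 / (10.7500 * 0.2200 * 1.0000000000) = 0.162723


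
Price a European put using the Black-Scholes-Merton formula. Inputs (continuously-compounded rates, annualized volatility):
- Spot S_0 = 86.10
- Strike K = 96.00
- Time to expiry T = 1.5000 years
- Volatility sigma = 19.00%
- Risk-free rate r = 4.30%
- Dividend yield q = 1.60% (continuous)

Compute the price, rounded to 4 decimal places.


d1 = (ln(S/K) + (r - q + 0.5*sigma^2) * T) / (sigma * sqrt(T)) = -0.17732492
d2 = d1 - sigma * sqrt(T) = -0.41002645
exp(-rT) = 0.93753611; exp(-qT) = 0.97628571
P = K * exp(-rT) * N(-d2) - S_0 * exp(-qT) * N(-d1)
N(-d1) = 0.57037341; N(-d2) = 0.65910673
P = 96.0000 * 0.93753611 * 0.65910673 - 86.1000 * 0.97628571 * 0.57037341 = 11.3773

Answer: Price = 11.3773


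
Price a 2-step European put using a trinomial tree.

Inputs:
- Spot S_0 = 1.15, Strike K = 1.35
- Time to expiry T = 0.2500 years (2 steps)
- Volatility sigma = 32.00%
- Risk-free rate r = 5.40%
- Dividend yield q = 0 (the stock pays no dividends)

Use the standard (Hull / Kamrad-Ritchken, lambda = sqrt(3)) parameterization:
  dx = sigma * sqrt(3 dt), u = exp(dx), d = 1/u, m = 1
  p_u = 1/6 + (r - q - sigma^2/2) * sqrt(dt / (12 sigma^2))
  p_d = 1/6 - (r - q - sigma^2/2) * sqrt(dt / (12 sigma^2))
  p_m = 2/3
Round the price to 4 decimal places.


Answer: Price = V(0,0) = 0.2024

Derivation:
dt = T/N = 0.125000; dx = sigma*sqrt(3*dt) = 0.195959
u = exp(dx) = 1.216477; d = 1/u = 0.822046
p_u = 0.167560, p_m = 0.666667, p_d = 0.165774
Discount per step: exp(-r*dt) = 0.993273
Stock lattice S(k, j) with j the centered position index:
  k=0: S(0,+0) = 1.1500
  k=1: S(1,-1) = 0.9454; S(1,+0) = 1.1500; S(1,+1) = 1.3989
  k=2: S(2,-2) = 0.7771; S(2,-1) = 0.9454; S(2,+0) = 1.1500; S(2,+1) = 1.3989; S(2,+2) = 1.7018
Terminal payoffs V(N, j) = max(K - S_T, 0):
  V(2,-2) = 0.572877; V(2,-1) = 0.404647; V(2,+0) = 0.200000; V(2,+1) = 0.000000; V(2,+2) = 0.000000
Backward induction: V(k, j) = exp(-r*dt) * [p_u * V(k+1, j+1) + p_m * V(k+1, j) + p_d * V(k+1, j-1)]
  V(1,-1) = exp(-r*dt) * [p_u*0.200000 + p_m*0.404647 + p_d*0.572877] = 0.395566
  V(1,+0) = exp(-r*dt) * [p_u*0.000000 + p_m*0.200000 + p_d*0.404647] = 0.199065
  V(1,+1) = exp(-r*dt) * [p_u*0.000000 + p_m*0.000000 + p_d*0.200000] = 0.032932
  V(0,+0) = exp(-r*dt) * [p_u*0.032932 + p_m*0.199065 + p_d*0.395566] = 0.202431


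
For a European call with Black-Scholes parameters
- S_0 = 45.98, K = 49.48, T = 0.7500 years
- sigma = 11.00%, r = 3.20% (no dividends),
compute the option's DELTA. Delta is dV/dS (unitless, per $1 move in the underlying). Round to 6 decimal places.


d1 = -0.4705355167; d2 = -0.5657983111
phi(d1) = 0.3571353743; exp(-qT) = 1.0000000000; exp(-rT) = 0.9762857098
N(d1) = 0.3189862328
Delta = exp(-qT) * N(d1) = 1.0000000000 * 0.3189862328 = 0.318986

Answer: Delta = 0.318986


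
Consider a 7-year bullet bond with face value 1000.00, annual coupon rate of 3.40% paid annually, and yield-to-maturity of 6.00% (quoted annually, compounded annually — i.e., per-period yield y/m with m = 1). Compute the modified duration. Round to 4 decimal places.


Answer: Modified duration = 5.9267

Derivation:
Coupon per period c = face * coupon_rate / m = 34.000000
Periods per year m = 1; per-period yield y/m = 0.060000
Number of cashflows N = 7
Cashflows (t years, CF_t, discount factor 1/(1+y/m)^(m*t), PV):
  t = 1.0000: CF_t = 34.000000, DF = 0.943396, PV = 32.075472
  t = 2.0000: CF_t = 34.000000, DF = 0.889996, PV = 30.259879
  t = 3.0000: CF_t = 34.000000, DF = 0.839619, PV = 28.547056
  t = 4.0000: CF_t = 34.000000, DF = 0.792094, PV = 26.931185
  t = 5.0000: CF_t = 34.000000, DF = 0.747258, PV = 25.406778
  t = 6.0000: CF_t = 34.000000, DF = 0.704961, PV = 23.968658
  t = 7.0000: CF_t = 1034.000000, DF = 0.665057, PV = 687.669055
Price P = sum_t PV_t = 854.858083
First compute Macaulay numerator sum_t t * PV_t:
  t * PV_t at t = 1.0000: 32.075472
  t * PV_t at t = 2.0000: 60.519758
  t * PV_t at t = 3.0000: 85.641167
  t * PV_t at t = 4.0000: 107.724738
  t * PV_t at t = 5.0000: 127.033889
  t * PV_t at t = 6.0000: 143.811950
  t * PV_t at t = 7.0000: 4813.683388
Macaulay duration D = 5370.490363 / 854.858083 = 6.282318
Modified duration = D / (1 + y/m) = 6.282318 / (1 + 0.060000) = 5.926715
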